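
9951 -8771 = 1180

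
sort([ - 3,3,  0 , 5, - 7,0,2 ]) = [  -  7, - 3,0, 0,2 , 3 , 5 ] 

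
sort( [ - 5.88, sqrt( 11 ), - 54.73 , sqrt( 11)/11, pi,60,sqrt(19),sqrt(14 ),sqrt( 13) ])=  [ - 54.73,-5.88, sqrt(11 ) /11,pi,sqrt( 11 ),sqrt(13 ),sqrt(14), sqrt(19 ),60]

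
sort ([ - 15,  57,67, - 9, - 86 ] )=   [ - 86, - 15 , - 9 , 57,67 ]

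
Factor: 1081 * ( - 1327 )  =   - 23^1 * 47^1*1327^1 = -1434487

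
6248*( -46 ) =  - 287408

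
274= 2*137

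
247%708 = 247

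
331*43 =14233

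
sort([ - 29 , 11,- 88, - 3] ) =[ - 88, - 29,  -  3, 11]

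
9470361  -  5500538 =3969823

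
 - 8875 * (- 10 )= 88750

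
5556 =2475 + 3081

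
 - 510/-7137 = 170/2379 = 0.07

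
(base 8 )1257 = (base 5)10222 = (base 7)2001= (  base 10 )687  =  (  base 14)371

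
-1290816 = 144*( - 8964)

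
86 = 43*2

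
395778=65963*6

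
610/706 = 305/353 = 0.86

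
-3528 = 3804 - 7332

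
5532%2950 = 2582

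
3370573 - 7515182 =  - 4144609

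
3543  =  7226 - 3683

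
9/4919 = 9/4919 =0.00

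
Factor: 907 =907^1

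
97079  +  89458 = 186537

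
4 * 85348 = 341392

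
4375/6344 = 4375/6344 = 0.69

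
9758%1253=987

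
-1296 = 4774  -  6070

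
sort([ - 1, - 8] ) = [-8,-1]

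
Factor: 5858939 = 761^1*7699^1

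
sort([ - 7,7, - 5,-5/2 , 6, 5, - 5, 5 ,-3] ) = [ - 7,- 5 ,  -  5,  -  3,-5/2,5,5 , 6,7]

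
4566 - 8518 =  - 3952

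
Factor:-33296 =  - 2^4*2081^1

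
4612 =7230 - 2618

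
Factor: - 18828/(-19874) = 2^1*3^2*19^( - 1 ) = 18/19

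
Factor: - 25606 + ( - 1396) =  - 27002 = - 2^1 * 23^1 * 587^1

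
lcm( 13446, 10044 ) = 833652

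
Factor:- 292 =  - 2^2 * 73^1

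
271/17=15 + 16/17=15.94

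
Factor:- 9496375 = -5^3  *  7^1*10853^1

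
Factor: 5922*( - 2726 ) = -2^2*3^2*7^1*29^1* 47^2 = - 16143372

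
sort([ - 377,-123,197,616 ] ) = [ - 377 , - 123, 197,616 ]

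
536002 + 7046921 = 7582923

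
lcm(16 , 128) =128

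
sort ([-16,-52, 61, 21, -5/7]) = [ - 52,-16, -5/7 , 21,61 ]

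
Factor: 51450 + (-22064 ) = 2^1 *7^1*2099^1= 29386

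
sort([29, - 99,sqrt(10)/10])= [ - 99, sqrt( 10 ) /10,  29]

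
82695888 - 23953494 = 58742394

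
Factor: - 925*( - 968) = 2^3* 5^2*11^2*37^1 = 895400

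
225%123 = 102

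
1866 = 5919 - 4053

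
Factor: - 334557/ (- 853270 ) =2^(-1 )*3^3*5^(-1)*11^(-1 )*7757^(  -  1)*12391^1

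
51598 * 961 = 49585678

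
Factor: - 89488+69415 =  - 20073 = - 3^1 * 6691^1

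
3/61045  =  3/61045 = 0.00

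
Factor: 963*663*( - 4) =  - 2553876 = - 2^2*3^3 *13^1*17^1*107^1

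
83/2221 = 83/2221 =0.04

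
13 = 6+7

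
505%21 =1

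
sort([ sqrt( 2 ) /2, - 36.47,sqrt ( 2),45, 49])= [ - 36.47,sqrt( 2) /2,sqrt(2), 45, 49] 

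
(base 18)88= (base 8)230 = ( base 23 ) 6e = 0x98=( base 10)152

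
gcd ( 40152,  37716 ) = 84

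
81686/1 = 81686 = 81686.00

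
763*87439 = 66715957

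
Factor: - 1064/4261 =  - 2^3*7^1*19^1*4261^(  -  1 ) 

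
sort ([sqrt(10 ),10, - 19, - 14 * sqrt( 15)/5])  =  [-19, - 14 * sqrt( 15 )/5, sqrt( 10 ), 10]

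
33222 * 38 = 1262436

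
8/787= 8/787 = 0.01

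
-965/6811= - 965/6811  =  - 0.14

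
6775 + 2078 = 8853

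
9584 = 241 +9343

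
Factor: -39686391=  - 3^2*113^1 *39023^1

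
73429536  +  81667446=155096982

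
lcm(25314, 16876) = 50628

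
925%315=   295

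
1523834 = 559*2726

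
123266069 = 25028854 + 98237215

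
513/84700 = 513/84700 = 0.01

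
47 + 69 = 116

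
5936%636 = 212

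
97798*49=4792102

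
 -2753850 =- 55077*50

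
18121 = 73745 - 55624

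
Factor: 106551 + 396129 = 2^3 * 3^1 * 5^1 * 59^1*71^1 = 502680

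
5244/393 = 1748/131 = 13.34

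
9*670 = 6030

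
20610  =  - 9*(-2290)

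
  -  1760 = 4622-6382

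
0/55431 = 0 = 0.00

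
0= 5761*0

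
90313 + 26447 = 116760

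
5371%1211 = 527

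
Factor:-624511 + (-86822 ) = -711333= - 3^2* 7^2 * 1613^1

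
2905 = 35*83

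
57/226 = 57/226 = 0.25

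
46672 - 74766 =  - 28094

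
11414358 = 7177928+4236430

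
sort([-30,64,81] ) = [ - 30,64, 81 ] 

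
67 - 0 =67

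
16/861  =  16/861 = 0.02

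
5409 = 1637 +3772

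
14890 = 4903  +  9987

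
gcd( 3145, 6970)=85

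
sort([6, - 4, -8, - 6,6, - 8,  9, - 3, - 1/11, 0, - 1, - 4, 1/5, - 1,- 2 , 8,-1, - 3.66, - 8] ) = [ - 8, - 8, - 8, - 6, - 4, - 4, - 3.66,- 3, - 2, - 1 ,-1,-1, - 1/11,0,1/5,6, 6,8, 9 ]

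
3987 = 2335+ 1652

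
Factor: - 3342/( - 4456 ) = 3/4   =  2^( - 2)*3^1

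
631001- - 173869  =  804870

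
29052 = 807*36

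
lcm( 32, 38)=608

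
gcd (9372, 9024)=12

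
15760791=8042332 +7718459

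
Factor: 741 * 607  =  449787 = 3^1*13^1 * 19^1*607^1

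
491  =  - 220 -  - 711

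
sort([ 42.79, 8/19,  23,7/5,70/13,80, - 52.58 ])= [-52.58 , 8/19, 7/5,70/13,23, 42.79, 80]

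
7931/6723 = 1 + 1208/6723 =1.18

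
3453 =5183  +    -  1730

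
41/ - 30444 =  - 41/30444 = - 0.00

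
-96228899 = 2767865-98996764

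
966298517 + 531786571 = 1498085088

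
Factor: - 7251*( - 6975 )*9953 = 503380190925=3^3*5^2* 31^1*37^1*269^1*2417^1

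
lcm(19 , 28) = 532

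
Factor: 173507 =29^1*31^1*193^1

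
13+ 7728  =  7741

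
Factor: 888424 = 2^3*111053^1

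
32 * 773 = 24736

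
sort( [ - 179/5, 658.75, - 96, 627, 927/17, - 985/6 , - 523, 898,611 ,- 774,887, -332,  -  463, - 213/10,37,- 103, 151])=[ - 774, - 523, - 463, - 332,-985/6, - 103, - 96,-179/5, - 213/10 , 37, 927/17, 151, 611,  627,  658.75, 887, 898]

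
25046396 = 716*34981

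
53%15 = 8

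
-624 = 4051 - 4675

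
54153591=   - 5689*(-9519)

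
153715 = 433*355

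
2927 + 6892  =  9819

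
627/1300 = 627/1300= 0.48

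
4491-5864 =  - 1373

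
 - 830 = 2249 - 3079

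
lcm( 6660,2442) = 73260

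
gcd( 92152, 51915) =1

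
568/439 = 1 +129/439 = 1.29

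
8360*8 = 66880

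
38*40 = 1520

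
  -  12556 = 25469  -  38025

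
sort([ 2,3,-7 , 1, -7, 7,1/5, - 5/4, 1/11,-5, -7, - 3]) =[-7,-7,-7,-5,  -  3,-5/4, 1/11,1/5,1,2, 3, 7]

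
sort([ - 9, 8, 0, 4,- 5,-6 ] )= [ - 9 , - 6 , - 5,0, 4,8]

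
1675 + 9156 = 10831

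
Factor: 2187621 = 3^3*81023^1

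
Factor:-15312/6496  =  -33/14 = - 2^( - 1 )*3^1*7^( - 1)*11^1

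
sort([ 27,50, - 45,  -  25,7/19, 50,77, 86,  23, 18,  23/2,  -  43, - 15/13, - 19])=[ - 45, - 43, - 25, - 19, -15/13,  7/19, 23/2, 18,23, 27,  50, 50,  77, 86 ]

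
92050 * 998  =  91865900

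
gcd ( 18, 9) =9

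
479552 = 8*59944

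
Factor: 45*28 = 1260 = 2^2 * 3^2*5^1*7^1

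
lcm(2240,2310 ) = 73920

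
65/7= 9 + 2/7= 9.29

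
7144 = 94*76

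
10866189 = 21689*501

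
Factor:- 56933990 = -2^1 * 5^1 * 5693399^1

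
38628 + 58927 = 97555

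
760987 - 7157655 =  - 6396668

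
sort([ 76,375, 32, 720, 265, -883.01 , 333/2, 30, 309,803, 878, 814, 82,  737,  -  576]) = [ - 883.01, - 576,  30, 32, 76,82,  333/2,265, 309, 375, 720,  737,  803,  814, 878]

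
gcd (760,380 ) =380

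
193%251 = 193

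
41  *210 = 8610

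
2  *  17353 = 34706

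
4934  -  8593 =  - 3659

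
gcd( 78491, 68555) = 1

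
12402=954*13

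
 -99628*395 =-39353060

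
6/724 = 3/362 = 0.01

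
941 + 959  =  1900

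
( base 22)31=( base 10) 67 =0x43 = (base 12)57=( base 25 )2h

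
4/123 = 4/123 = 0.03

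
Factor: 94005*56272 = 5289849360 = 2^4*3^2*5^1*2089^1* 3517^1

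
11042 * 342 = 3776364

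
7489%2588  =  2313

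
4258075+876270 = 5134345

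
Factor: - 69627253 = - 149^1*467297^1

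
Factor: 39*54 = 2^1*3^4*13^1 =2106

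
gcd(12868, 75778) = 2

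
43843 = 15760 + 28083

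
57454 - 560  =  56894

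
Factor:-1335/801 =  - 3^( - 1 )*5^1 = - 5/3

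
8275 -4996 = 3279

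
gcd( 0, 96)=96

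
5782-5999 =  - 217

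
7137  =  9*793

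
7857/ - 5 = -7857/5 =- 1571.40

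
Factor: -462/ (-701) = 2^1*3^1*7^1*11^1 * 701^ (-1) 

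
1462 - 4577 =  - 3115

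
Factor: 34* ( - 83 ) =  - 2^1*17^1*83^1 = - 2822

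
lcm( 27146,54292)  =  54292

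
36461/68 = 36461/68 = 536.19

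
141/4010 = 141/4010 = 0.04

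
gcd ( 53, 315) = 1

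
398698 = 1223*326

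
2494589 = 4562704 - 2068115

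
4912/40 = 122+4/5 = 122.80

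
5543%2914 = 2629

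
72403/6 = 72403/6 = 12067.17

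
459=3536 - 3077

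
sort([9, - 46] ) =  [- 46, 9]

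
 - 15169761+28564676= 13394915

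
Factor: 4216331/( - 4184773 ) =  - 7^1 * 602333^1 * 4184773^(-1 )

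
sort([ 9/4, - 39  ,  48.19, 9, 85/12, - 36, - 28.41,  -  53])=[-53,- 39,-36,-28.41,9/4, 85/12, 9 , 48.19]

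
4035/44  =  91+31/44  =  91.70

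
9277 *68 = 630836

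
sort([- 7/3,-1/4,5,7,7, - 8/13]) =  [ -7/3, - 8/13, - 1/4, 5, 7,  7 ]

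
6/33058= 3/16529 = 0.00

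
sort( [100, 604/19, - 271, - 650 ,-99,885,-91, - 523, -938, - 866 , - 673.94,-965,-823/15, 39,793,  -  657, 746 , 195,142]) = [-965, - 938,  -  866,-673.94,  -  657,  -  650, - 523, - 271, -99 , - 91, - 823/15, 604/19, 39,100, 142, 195, 746, 793, 885 ]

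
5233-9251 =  -4018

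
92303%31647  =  29009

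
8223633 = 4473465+3750168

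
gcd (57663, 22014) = 9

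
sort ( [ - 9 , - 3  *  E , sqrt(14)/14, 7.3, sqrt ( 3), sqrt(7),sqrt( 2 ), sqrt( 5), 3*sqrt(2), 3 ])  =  [- 9 ,-3*E, sqrt(14)/14 , sqrt(2 ),  sqrt( 3 ),sqrt( 5 ), sqrt (7), 3, 3*sqrt (2 ) , 7.3 ]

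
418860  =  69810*6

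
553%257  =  39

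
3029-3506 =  - 477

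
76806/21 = 25602/7 = 3657.43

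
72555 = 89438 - 16883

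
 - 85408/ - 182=469 +25/91 = 469.27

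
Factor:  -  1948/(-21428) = 11^( - 1)=1/11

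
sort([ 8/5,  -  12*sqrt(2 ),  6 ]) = [ - 12*sqrt(2),8/5 , 6 ]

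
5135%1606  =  317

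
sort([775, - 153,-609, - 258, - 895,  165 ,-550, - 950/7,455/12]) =[ - 895,  -  609, -550, - 258, - 153, - 950/7, 455/12, 165, 775]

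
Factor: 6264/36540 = 2^1* 3^1*5^ ( - 1) * 7^( - 1) = 6/35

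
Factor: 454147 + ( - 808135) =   -  2^2*3^2*9833^1= - 353988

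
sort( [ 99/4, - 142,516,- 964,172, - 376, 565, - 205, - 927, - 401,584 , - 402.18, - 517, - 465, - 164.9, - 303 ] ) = [ - 964,- 927, - 517, - 465 , - 402.18 , - 401,  -  376, - 303,  -  205,-164.9, - 142,99/4,172,  516, 565, 584]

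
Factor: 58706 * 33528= 1968294768 = 2^4*3^1*11^1 * 127^1 * 149^1*197^1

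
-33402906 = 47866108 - 81269014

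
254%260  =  254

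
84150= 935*90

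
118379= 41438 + 76941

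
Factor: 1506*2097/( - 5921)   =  -2^1*3^3* 31^( - 1)*191^ ( - 1)*233^1 * 251^1= - 3158082/5921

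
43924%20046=3832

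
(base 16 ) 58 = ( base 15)5d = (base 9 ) 107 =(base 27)37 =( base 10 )88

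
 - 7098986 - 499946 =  - 7598932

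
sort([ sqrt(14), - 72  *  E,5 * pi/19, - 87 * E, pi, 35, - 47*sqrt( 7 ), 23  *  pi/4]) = [ - 87*E, - 72 * E, - 47* sqrt (7),5*pi/19, pi, sqrt( 14),23*pi/4, 35]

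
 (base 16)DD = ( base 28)7p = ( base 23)9E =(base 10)221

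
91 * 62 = 5642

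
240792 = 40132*6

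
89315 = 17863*5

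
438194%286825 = 151369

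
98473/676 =145 + 453/676 = 145.67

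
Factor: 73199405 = 5^1*14639881^1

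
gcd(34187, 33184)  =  17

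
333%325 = 8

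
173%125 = 48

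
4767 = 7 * 681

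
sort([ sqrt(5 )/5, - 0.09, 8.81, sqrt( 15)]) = [ - 0.09,sqrt( 5)/5,sqrt(15 ),8.81 ] 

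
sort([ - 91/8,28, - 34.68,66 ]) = [-34.68, - 91/8,28,66 ] 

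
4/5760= 1/1440 =0.00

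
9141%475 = 116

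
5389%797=607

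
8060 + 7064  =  15124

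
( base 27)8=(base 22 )8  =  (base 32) 8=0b1000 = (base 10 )8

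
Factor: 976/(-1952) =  - 2^(-1) = - 1/2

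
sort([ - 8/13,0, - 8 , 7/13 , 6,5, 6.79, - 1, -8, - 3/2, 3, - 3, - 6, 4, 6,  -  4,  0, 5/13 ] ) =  [-8, - 8, - 6,-4, - 3, - 3/2,-1, - 8/13,0,0,  5/13, 7/13,  3,4  ,  5,6,  6,6.79]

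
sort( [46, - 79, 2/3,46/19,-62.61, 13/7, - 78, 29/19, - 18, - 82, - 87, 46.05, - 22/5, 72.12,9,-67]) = [ - 87,-82,  -  79 ,-78, - 67, - 62.61, - 18, - 22/5,2/3 , 29/19, 13/7, 46/19,  9,  46,46.05,72.12]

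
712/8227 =712/8227 = 0.09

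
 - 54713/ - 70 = 54713/70 = 781.61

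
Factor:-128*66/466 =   -  2^7*3^1 * 11^1 * 233^(-1) = - 4224/233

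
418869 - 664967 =-246098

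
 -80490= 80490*( - 1) 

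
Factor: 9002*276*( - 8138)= - 20219284176 = - 2^4 * 3^1 * 7^1 * 13^1*23^1*313^1*643^1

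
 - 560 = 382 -942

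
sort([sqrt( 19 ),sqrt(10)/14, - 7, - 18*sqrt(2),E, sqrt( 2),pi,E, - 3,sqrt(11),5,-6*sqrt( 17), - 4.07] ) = [ - 18*sqrt( 2 ), - 6 *sqrt ( 17), - 7, - 4.07,-3,sqrt( 10)/14,sqrt(2 ),E,E,pi, sqrt( 11), sqrt(19),5]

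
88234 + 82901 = 171135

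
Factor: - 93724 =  - 2^2 * 23431^1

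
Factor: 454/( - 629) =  - 2^1 * 17^(  -  1)*37^( - 1 )*227^1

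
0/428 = 0 = 0.00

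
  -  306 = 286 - 592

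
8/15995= 8/15995 = 0.00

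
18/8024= 9/4012  =  0.00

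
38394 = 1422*27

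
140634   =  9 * 15626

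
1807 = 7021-5214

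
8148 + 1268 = 9416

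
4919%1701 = 1517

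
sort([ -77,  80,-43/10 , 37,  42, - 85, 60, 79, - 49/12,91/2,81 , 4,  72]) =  [ -85, - 77,- 43/10, - 49/12 , 4,  37 , 42 , 91/2,60, 72,79,  80,81]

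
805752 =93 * 8664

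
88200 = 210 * 420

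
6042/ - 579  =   - 11+ 109/193 = - 10.44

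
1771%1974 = 1771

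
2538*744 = 1888272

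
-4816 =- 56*86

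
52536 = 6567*8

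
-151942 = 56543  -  208485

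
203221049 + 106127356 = 309348405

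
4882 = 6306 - 1424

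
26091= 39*669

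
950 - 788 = 162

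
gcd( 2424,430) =2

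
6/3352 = 3/1676  =  0.00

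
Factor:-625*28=-17500 = - 2^2  *  5^4 * 7^1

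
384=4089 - 3705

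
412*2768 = 1140416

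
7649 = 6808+841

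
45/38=45/38 =1.18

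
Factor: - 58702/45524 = - 49/38 = - 2^( - 1 )*7^2*19^ ( - 1 ) 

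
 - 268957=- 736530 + 467573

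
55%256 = 55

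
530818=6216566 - 5685748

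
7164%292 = 156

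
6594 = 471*14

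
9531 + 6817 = 16348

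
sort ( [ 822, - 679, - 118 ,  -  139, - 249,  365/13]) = [ - 679,  -  249, - 139, - 118, 365/13, 822]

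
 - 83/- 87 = 83/87 = 0.95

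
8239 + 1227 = 9466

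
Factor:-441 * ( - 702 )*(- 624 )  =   - 193179168=- 2^5 * 3^6*7^2*13^2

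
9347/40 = 9347/40=233.68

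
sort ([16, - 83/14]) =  [ - 83/14, 16]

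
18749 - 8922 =9827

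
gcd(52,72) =4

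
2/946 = 1/473 = 0.00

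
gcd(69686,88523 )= 1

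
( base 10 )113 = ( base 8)161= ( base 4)1301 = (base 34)3b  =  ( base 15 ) 78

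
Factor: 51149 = 7^1*7307^1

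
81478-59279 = 22199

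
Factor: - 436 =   -  2^2*109^1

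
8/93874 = 4/46937 = 0.00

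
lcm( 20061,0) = 0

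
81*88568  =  7174008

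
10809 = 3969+6840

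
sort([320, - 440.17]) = [ - 440.17, 320 ] 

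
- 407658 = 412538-820196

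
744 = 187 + 557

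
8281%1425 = 1156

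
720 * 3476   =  2502720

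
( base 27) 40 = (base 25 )48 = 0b1101100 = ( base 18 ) 60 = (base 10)108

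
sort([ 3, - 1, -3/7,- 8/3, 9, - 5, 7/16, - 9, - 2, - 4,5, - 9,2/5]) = [ - 9, - 9, - 5, - 4, - 8/3,- 2,-1, - 3/7, 2/5,  7/16,3, 5 , 9 ]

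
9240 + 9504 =18744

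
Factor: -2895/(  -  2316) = 2^( - 2)*5^1 = 5/4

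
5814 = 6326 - 512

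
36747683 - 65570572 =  - 28822889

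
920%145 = 50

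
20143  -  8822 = 11321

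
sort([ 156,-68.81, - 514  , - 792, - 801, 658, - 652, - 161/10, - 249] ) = [ - 801, - 792, - 652,-514, - 249, - 68.81,-161/10,156, 658 ] 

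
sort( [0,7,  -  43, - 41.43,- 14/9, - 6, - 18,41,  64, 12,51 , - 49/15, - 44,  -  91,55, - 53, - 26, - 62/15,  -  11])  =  [ - 91,-53, - 44, - 43,  -  41.43, - 26, - 18  , - 11,-6, - 62/15, - 49/15, - 14/9,0,7,12, 41,  51 , 55,64]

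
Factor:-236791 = -107^1*2213^1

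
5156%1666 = 158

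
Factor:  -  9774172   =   - 2^2*23^1*131^1*811^1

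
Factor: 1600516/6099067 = 2^2*13^(  -  1) * 17^1*179^ ( - 1)*2621^( - 1)*23537^1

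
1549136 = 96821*16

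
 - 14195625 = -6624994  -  7570631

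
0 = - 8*0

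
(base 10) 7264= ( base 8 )16140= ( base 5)213024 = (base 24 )ceg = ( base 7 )30115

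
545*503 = 274135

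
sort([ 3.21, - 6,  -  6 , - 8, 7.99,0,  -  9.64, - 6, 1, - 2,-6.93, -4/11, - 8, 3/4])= [ - 9.64,-8, - 8, - 6.93,  -  6, - 6, - 6, - 2, - 4/11, 0, 3/4, 1, 3.21, 7.99]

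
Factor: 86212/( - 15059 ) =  - 2^2 * 7^1*11^(  -  1)*37^( - 2)*3079^1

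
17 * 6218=105706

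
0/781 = 0  =  0.00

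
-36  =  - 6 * 6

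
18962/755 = 25+87/755 = 25.12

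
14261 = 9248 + 5013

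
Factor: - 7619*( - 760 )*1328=7689704320 = 2^7*5^1*19^2*83^1*401^1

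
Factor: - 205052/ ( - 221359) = 2^2*41^(-1 )*5399^( - 1)*51263^1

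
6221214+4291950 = 10513164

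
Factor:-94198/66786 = -47099/33393 = - 3^ ( - 1)* 13^1*3623^1*11131^(-1 ) 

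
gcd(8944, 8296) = 8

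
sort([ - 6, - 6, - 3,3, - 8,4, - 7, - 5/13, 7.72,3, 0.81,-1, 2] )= [ - 8,-7, - 6,-6,  -  3, - 1, - 5/13, 0.81,2, 3,  3,4,7.72 ] 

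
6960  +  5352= 12312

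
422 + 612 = 1034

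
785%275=235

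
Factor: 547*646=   353362 = 2^1*17^1*19^1*547^1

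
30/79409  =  30/79409= 0.00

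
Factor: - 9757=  - 11^1 * 887^1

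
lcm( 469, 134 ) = 938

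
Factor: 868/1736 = 1/2 = 2^( - 1)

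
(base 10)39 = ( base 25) 1e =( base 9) 43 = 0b100111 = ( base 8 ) 47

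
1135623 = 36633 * 31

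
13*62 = 806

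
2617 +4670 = 7287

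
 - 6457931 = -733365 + -5724566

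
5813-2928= 2885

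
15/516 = 5/172  =  0.03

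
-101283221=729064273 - 830347494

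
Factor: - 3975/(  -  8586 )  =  2^(-1) *3^( - 3 )* 5^2 =25/54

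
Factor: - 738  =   - 2^1*3^2*41^1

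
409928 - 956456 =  - 546528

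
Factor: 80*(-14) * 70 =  - 2^6*5^2 * 7^2 = - 78400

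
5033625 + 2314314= 7347939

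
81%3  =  0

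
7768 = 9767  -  1999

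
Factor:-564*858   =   - 483912 = - 2^3*3^2*11^1*13^1* 47^1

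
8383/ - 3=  - 8383/3 = - 2794.33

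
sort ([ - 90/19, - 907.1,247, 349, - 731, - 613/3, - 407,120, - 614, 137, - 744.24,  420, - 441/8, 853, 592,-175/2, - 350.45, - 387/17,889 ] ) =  [ - 907.1, - 744.24, - 731, - 614, -407, - 350.45,-613/3, - 175/2,  -  441/8, - 387/17, - 90/19 , 120, 137, 247, 349,420, 592,853, 889 ] 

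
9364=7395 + 1969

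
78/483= 26/161 = 0.16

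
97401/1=97401=97401.00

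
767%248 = 23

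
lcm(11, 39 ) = 429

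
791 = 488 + 303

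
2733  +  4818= 7551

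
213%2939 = 213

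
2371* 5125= 12151375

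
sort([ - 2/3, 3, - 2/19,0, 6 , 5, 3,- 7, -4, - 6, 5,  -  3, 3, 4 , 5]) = [-7,- 6, - 4, - 3,  -  2/3, - 2/19, 0, 3, 3,3,4, 5,5, 5, 6] 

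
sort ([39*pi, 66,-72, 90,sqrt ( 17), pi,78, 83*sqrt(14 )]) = [ - 72,pi , sqrt(17), 66, 78, 90,39*pi,83 * sqrt(14 )]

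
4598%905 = 73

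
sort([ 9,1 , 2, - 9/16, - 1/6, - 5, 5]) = [ - 5, - 9/16, - 1/6,1, 2, 5, 9] 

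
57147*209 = 11943723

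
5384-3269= 2115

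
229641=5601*41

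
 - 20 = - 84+64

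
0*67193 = 0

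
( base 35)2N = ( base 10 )93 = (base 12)79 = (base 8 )135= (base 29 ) 36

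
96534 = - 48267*( - 2 ) 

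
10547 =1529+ 9018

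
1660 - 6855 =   -  5195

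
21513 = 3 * 7171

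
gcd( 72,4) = 4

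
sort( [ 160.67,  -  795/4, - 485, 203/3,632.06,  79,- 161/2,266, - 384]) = [  -  485, - 384, - 795/4 , - 161/2, 203/3,79,  160.67, 266,632.06] 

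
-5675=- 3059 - 2616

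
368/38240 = 23/2390 = 0.01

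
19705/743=26  +  387/743 = 26.52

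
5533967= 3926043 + 1607924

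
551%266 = 19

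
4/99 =4/99 = 0.04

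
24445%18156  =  6289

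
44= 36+8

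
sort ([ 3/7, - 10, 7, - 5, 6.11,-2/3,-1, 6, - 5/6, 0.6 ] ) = [ - 10, -5 , - 1,-5/6, - 2/3,3/7, 0.6, 6, 6.11, 7 ] 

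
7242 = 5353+1889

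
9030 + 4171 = 13201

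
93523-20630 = 72893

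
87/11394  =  29/3798 = 0.01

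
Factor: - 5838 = - 2^1*3^1 * 7^1*139^1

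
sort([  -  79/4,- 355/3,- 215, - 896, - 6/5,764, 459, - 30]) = [ - 896, - 215, - 355/3, - 30,- 79/4 ,- 6/5, 459, 764 ] 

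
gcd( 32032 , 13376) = 352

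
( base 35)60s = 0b1110011010010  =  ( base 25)BK3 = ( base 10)7378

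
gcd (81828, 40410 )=18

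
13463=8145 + 5318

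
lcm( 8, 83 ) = 664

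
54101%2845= 46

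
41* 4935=202335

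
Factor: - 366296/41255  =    -  2^3*5^( - 1 )*7^1*31^1*37^( - 1)*211^1*223^( - 1 ) 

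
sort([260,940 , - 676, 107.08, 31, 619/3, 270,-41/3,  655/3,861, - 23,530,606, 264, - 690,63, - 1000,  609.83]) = [ - 1000, - 690, - 676, - 23, - 41/3, 31,63, 107.08,619/3,655/3,  260, 264,270, 530, 606, 609.83,  861, 940 ] 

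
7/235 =7/235 = 0.03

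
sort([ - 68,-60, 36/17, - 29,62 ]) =[ - 68 , - 60, - 29,36/17, 62 ]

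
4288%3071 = 1217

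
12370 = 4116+8254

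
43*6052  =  260236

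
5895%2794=307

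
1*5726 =5726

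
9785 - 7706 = 2079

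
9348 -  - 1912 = 11260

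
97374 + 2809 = 100183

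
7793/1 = 7793 = 7793.00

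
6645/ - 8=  -6645/8 = - 830.62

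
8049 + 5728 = 13777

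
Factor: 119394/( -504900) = - 2^(-1) *3^1 * 5^(-2)*17^( - 1 ) * 67^1= - 201/850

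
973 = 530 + 443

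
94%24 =22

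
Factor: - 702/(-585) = 2^1*3^1*5^(  -  1) =6/5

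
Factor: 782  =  2^1*17^1 *23^1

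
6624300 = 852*7775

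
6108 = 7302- 1194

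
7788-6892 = 896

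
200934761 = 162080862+38853899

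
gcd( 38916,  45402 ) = 6486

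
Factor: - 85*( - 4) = 2^2 * 5^1*17^1 = 340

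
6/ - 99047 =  - 1  +  99041/99047 = - 0.00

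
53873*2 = 107746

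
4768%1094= 392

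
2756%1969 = 787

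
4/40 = 1/10  =  0.10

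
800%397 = 6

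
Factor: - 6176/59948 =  - 1544/14987 = -2^3 * 7^( - 1 )* 193^1*2141^( - 1 )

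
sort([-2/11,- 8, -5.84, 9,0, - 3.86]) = [ - 8, - 5.84,-3.86, - 2/11,0,9]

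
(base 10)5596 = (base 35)4JV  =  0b1010111011100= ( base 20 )djg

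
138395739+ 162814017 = 301209756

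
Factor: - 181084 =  - 2^2*17^1*2663^1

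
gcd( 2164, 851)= 1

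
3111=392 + 2719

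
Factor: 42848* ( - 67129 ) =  - 2^5 * 13^1*103^1*67129^1 =-2876343392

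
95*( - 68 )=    - 6460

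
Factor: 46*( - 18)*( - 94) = 2^3*3^2*23^1*47^1=77832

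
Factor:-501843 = -3^1*409^2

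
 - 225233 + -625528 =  - 850761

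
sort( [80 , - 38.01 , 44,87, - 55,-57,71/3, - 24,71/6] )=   [  -  57,  -  55, - 38.01,  -  24,71/6,71/3,44,80  ,  87] 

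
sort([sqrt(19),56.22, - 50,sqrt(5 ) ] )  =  [ - 50,sqrt( 5), sqrt( 19),56.22] 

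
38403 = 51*753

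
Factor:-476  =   - 2^2*7^1*17^1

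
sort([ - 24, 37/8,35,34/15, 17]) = [ -24,34/15,37/8,17, 35]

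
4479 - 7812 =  - 3333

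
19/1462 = 19/1462 = 0.01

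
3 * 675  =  2025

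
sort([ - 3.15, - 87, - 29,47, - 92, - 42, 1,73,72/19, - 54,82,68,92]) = [-92,-87,-54,- 42,-29, - 3.15,1 , 72/19,47,68, 73,82,92 ] 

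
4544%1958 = 628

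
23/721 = 23/721 = 0.03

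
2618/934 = 2 + 375/467 = 2.80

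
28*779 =21812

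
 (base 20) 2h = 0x39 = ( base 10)57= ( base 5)212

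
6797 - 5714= 1083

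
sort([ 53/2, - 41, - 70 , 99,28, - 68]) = [-70, - 68, - 41,53/2,28, 99]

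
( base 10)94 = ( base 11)86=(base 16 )5E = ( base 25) 3J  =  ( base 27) 3d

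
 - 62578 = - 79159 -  - 16581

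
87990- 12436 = 75554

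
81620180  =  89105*916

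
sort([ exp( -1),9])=[exp( - 1 ), 9] 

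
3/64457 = 3/64457 = 0.00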